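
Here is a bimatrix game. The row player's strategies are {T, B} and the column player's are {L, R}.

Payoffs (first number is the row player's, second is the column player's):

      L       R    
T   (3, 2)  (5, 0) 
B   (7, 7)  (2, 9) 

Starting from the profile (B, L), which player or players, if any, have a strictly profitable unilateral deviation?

The column player

The row player at (B, L) earns 7; deviating to T yields 3 — not better.
The column player earns 7; deviating to R yields 9 — a strict improvement.
Only the column player has a strictly profitable deviation.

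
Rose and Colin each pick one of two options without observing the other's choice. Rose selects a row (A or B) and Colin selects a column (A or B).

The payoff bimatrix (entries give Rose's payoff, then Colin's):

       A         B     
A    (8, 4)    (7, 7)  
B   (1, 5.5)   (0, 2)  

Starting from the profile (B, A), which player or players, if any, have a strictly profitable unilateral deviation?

Rose at (B, A) earns 1; deviating to A yields 8 — a strict improvement.
Colin earns 5.5; deviating to B yields 2 — not better.
Only Rose has a strictly profitable deviation.

Rose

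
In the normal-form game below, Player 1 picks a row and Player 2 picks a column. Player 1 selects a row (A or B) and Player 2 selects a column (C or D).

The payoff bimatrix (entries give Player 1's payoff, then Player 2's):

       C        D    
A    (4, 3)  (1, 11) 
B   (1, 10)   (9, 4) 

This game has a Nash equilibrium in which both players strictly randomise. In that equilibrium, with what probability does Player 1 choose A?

Let x be the probability that Player 1 plays A. In a completely mixed equilibrium, Player 2 must be indifferent between C and D.
Player 2's expected payoff from C is 3x + 10(1−x); from D it is 11x + 4(1−x).
Setting these equal: −7x + 10 = 7x + 4, so x = 3/7.

3/7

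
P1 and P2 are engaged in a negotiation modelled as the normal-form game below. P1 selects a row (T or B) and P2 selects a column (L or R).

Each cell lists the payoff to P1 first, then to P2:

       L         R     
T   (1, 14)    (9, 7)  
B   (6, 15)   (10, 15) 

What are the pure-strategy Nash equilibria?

(T, L): P1 prefers B (6 > 1) — not an equilibrium.
(T, R): P1 prefers B (10 > 9); P2 prefers L (14 > 7) — not an equilibrium.
(B, L): P1 gets 6 ≥ 1 from T, and P2 gets 15 ≥ 15 from R — Nash equilibrium.
(B, R): P1 gets 10 ≥ 9 from T, and P2 gets 15 ≥ 15 from L — Nash equilibrium.

(B, L) and (B, R)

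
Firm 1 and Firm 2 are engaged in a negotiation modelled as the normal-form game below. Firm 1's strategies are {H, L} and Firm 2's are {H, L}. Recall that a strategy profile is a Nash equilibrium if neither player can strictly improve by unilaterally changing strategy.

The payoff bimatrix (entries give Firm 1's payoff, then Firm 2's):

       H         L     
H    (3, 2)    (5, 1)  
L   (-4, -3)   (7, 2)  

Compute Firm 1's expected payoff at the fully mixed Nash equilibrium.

First find q, the probability Firm 2 plays H, from Firm 1's indifference between H and L: 3q + 5(1−q) = −4q + 7(1−q), giving q = 2/9.
Since Firm 1 is indifferent in equilibrium, Firm 1's expected payoff equals the payoff from either row against (2/9, 7/9). Using H: 3(2/9) + 5(7/9) = 41/9.

41/9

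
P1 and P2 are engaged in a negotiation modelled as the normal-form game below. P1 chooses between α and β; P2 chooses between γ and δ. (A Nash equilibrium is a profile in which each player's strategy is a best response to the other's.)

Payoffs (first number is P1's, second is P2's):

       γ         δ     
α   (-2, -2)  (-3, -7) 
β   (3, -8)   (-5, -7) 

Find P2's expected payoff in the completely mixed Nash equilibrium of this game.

-7

First find p, the probability P1 plays α, from P2's indifference between γ and δ: −2p − 8(1−p) = −7p − 7(1−p), giving p = 1/6.
Since P2 is indifferent in equilibrium, P2's expected payoff equals the payoff from either column against (1/6, 5/6). Using γ: −2(1/6) − 8(5/6) = -7.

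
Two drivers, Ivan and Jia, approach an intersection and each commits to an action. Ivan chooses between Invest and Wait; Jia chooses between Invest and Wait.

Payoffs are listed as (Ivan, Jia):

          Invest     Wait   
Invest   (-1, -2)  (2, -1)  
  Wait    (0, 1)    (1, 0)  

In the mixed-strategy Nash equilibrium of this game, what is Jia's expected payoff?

First find p, the probability Ivan plays Invest, from Jia's indifference between Invest and Wait: −2p + (1−p) = −p, giving p = 1/2.
Since Jia is indifferent in equilibrium, Jia's expected payoff equals the payoff from either column against (1/2, 1/2). Using Invest: −2(1/2) + (1/2) = -1/2.

-1/2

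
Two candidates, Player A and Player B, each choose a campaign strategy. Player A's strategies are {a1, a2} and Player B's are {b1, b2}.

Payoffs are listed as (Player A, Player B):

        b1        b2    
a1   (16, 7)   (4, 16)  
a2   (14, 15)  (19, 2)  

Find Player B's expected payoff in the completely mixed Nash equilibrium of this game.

113/11

First find p, the probability Player A plays a1, from Player B's indifference between b1 and b2: 7p + 15(1−p) = 16p + 2(1−p), giving p = 13/22.
Since Player B is indifferent in equilibrium, Player B's expected payoff equals the payoff from either column against (13/22, 9/22). Using b1: 7(13/22) + 15(9/22) = 113/11.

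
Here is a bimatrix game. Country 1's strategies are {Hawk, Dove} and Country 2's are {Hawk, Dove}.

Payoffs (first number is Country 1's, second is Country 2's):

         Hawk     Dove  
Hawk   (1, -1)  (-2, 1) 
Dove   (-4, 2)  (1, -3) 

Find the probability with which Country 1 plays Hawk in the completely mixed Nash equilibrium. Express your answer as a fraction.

Let x be the probability that Country 1 plays Hawk. In a completely mixed equilibrium, Country 2 must be indifferent between Hawk and Dove.
Country 2's expected payoff from Hawk is −x + 2(1−x); from Dove it is x − 3(1−x).
Setting these equal: −3x + 2 = 4x − 3, so x = 5/7.

5/7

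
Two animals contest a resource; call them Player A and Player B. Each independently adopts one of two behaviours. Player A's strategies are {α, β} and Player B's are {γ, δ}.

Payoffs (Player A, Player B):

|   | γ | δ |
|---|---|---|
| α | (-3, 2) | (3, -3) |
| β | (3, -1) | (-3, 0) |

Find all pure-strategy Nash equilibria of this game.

(α, γ): Player A prefers β (3 > -3) — not an equilibrium.
(α, δ): Player B prefers γ (2 > -3) — not an equilibrium.
(β, γ): Player B prefers δ (0 > -1) — not an equilibrium.
(β, δ): Player A prefers α (3 > -3) — not an equilibrium.

none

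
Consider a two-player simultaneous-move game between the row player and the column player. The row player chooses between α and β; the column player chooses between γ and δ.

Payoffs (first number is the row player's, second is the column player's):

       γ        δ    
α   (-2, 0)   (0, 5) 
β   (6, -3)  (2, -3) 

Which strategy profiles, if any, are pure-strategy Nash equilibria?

(β, γ) and (β, δ)

(α, γ): the row player prefers β (6 > -2); the column player prefers δ (5 > 0) — not an equilibrium.
(α, δ): the row player prefers β (2 > 0) — not an equilibrium.
(β, γ): the row player gets 6 ≥ -2 from α, and the column player gets -3 ≥ -3 from δ — Nash equilibrium.
(β, δ): the row player gets 2 ≥ 0 from α, and the column player gets -3 ≥ -3 from γ — Nash equilibrium.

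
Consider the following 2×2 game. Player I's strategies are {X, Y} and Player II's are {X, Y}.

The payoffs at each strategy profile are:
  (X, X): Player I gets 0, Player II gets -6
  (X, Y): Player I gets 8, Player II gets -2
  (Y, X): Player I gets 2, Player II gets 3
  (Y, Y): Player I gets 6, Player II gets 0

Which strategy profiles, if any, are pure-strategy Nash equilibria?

(X, Y) and (Y, X)

(X, X): Player I prefers Y (2 > 0); Player II prefers Y (-2 > -6) — not an equilibrium.
(X, Y): Player I gets 8 ≥ 6 from Y, and Player II gets -2 ≥ -6 from X — Nash equilibrium.
(Y, X): Player I gets 2 ≥ 0 from X, and Player II gets 3 ≥ 0 from Y — Nash equilibrium.
(Y, Y): Player I prefers X (8 > 6); Player II prefers X (3 > 0) — not an equilibrium.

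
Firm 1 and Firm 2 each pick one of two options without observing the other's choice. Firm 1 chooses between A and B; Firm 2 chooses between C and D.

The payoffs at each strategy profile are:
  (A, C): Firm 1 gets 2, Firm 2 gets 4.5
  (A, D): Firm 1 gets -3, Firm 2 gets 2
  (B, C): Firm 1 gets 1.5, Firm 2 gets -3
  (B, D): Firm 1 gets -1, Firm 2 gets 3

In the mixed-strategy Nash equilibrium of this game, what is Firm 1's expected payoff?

First find y, the probability Firm 2 plays C, from Firm 1's indifference between A and B: 2y − 3(1−y) = 1.5y − (1−y), giving y = 4/5.
Since Firm 1 is indifferent in equilibrium, Firm 1's expected payoff equals the payoff from either row against (4/5, 1/5). Using A: 2(4/5) − 3(1/5) = 1.

1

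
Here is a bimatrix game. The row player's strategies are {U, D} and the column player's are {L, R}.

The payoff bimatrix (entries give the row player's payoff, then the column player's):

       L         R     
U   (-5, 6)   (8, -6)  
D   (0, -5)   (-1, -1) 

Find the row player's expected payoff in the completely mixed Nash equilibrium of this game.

First find y, the probability the column player plays L, from the row player's indifference between U and D: −5y + 8(1−y) = −(1−y), giving y = 9/14.
Since the row player is indifferent in equilibrium, the row player's expected payoff equals the payoff from either row against (9/14, 5/14). Using U: −5(9/14) + 8(5/14) = -5/14.

-5/14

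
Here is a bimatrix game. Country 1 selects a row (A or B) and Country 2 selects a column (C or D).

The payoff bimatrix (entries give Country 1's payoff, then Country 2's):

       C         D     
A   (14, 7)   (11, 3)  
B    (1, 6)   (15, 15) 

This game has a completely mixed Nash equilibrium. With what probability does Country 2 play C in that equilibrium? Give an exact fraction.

4/17

Let c be the probability that Country 2 plays C. In a completely mixed equilibrium, Country 1 must be indifferent between A and B.
Country 1's expected payoff from A is 14c + 11(1−c); from B it is c + 15(1−c).
Setting these equal: 3c + 11 = −14c + 15, so c = 4/17.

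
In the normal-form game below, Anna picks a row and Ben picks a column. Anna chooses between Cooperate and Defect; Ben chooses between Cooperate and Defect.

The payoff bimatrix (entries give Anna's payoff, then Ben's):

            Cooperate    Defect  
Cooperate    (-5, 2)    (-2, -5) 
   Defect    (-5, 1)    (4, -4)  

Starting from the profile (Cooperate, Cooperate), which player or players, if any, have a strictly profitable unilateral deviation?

Anna at (Cooperate, Cooperate) earns -5; deviating to Defect yields -5 — not better.
Ben earns 2; deviating to Defect yields -5 — not better.
Neither player can strictly improve; the profile is a Nash equilibrium.

Neither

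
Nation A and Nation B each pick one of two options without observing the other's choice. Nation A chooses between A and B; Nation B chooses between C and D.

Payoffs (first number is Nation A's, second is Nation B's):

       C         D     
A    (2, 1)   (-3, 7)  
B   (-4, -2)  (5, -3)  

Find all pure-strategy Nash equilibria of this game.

(A, C): Nation B prefers D (7 > 1) — not an equilibrium.
(A, D): Nation A prefers B (5 > -3) — not an equilibrium.
(B, C): Nation A prefers A (2 > -4) — not an equilibrium.
(B, D): Nation B prefers C (-2 > -3) — not an equilibrium.

none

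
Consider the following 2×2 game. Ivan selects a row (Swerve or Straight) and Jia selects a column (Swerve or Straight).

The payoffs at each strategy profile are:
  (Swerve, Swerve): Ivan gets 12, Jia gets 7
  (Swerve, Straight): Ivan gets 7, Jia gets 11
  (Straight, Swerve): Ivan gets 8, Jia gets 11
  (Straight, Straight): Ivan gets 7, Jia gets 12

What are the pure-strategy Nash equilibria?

(Swerve, Straight) and (Straight, Straight)

(Swerve, Swerve): Jia prefers Straight (11 > 7) — not an equilibrium.
(Swerve, Straight): Ivan gets 7 ≥ 7 from Straight, and Jia gets 11 ≥ 7 from Swerve — Nash equilibrium.
(Straight, Swerve): Ivan prefers Swerve (12 > 8); Jia prefers Straight (12 > 11) — not an equilibrium.
(Straight, Straight): Ivan gets 7 ≥ 7 from Swerve, and Jia gets 12 ≥ 11 from Swerve — Nash equilibrium.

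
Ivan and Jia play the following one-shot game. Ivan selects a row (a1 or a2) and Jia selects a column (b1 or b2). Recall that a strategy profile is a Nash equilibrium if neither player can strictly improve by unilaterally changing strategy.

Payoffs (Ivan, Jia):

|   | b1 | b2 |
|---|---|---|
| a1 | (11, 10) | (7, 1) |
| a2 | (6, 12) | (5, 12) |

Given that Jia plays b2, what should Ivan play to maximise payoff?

a1

Against b2, Ivan earns 7 from a1 and 5 from a2.
So a1 is the best response.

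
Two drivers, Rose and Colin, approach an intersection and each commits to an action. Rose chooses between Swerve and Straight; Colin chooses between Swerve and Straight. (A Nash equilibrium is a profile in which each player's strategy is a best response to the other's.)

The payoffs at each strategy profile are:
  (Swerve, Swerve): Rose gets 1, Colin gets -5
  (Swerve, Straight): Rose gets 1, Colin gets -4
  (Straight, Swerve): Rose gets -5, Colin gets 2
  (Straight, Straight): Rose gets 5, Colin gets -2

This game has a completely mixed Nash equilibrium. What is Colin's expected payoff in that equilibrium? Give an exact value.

First find x, the probability Rose plays Swerve, from Colin's indifference between Swerve and Straight: −5x + 2(1−x) = −4x − 2(1−x), giving x = 4/5.
Since Colin is indifferent in equilibrium, Colin's expected payoff equals the payoff from either column against (4/5, 1/5). Using Swerve: −5(4/5) + 2(1/5) = -18/5.

-18/5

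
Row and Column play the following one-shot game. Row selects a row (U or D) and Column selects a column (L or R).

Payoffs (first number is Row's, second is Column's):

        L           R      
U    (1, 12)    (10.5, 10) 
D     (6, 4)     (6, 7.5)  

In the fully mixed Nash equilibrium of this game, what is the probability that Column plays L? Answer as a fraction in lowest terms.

9/19

Let y be the probability that Column plays L. In a completely mixed equilibrium, Row must be indifferent between U and D.
Row's expected payoff from U is y + 10.5(1−y); from D it is 6y + 6(1−y).
Setting these equal: −9.5y + 10.5 = 6, so y = 9/19.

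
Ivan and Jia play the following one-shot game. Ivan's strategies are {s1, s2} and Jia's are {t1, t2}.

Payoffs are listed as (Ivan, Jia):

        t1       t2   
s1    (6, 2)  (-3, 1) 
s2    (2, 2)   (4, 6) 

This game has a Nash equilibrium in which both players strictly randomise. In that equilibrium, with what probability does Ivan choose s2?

1/5

Let p be the probability that Ivan plays s1. In a completely mixed equilibrium, Jia must be indifferent between t1 and t2.
Jia's expected payoff from t1 is 2p + 2(1−p); from t2 it is p + 6(1−p).
Setting these equal: 2 = −5p + 6, so p = 4/5.
Therefore Ivan plays s2 with probability 1 − 4/5 = 1/5.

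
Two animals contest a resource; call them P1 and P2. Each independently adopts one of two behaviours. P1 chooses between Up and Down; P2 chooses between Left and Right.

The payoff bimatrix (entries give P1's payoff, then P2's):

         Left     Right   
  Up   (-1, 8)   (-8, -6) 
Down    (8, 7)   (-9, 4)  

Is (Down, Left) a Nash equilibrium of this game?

At (Down, Left), P1 earns 8; switching to Up would give -1, so P1 has no profitable deviation.
P2 earns 7; switching to Right would give 4, so P2 has no profitable deviation.
Neither player can gain by a unilateral deviation, so this profile is a Nash equilibrium.

Yes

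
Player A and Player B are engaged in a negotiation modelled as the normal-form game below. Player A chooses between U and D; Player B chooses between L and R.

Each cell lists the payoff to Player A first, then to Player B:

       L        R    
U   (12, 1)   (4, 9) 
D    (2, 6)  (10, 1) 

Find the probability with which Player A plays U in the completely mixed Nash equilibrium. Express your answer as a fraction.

5/13

Let x be the probability that Player A plays U. In a completely mixed equilibrium, Player B must be indifferent between L and R.
Player B's expected payoff from L is x + 6(1−x); from R it is 9x + (1−x).
Setting these equal: −5x + 6 = 8x + 1, so x = 5/13.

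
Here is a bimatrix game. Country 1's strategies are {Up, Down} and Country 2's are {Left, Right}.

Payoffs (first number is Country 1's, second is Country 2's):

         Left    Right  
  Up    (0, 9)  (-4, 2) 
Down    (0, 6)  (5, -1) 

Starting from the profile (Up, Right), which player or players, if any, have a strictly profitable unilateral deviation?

Both

Country 1 at (Up, Right) earns -4; deviating to Down yields 5 — a strict improvement.
Country 2 earns 2; deviating to Left yields 9 — a strict improvement.
Both Country 1 and Country 2 have strictly profitable deviations.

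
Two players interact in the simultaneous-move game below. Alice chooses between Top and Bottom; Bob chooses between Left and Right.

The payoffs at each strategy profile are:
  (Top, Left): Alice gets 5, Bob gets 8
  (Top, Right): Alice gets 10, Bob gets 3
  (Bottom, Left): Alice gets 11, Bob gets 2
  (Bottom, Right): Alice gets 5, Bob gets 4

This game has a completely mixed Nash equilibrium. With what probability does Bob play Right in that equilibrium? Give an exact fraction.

6/11

Let q be the probability that Bob plays Left. In a completely mixed equilibrium, Alice must be indifferent between Top and Bottom.
Alice's expected payoff from Top is 5q + 10(1−q); from Bottom it is 11q + 5(1−q).
Setting these equal: −5q + 10 = 6q + 5, so q = 5/11.
Therefore Bob plays Right with probability 1 − 5/11 = 6/11.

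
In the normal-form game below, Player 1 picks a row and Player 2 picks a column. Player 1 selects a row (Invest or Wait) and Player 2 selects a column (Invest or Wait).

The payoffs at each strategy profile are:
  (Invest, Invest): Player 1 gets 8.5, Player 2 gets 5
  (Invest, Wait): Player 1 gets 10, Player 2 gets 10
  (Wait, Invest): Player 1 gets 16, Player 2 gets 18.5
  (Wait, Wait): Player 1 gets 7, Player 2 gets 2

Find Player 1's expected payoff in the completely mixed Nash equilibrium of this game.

First find q, the probability Player 2 plays Invest, from Player 1's indifference between Invest and Wait: 8.5q + 10(1−q) = 16q + 7(1−q), giving q = 2/7.
Since Player 1 is indifferent in equilibrium, Player 1's expected payoff equals the payoff from either row against (2/7, 5/7). Using Invest: 8.5(2/7) + 10(5/7) = 67/7.

67/7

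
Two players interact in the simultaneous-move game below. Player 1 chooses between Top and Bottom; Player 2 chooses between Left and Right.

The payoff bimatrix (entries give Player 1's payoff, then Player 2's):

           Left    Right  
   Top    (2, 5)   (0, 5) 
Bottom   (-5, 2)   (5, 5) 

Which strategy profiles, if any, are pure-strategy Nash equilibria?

(Top, Left) and (Bottom, Right)

(Top, Left): Player 1 gets 2 ≥ -5 from Bottom, and Player 2 gets 5 ≥ 5 from Right — Nash equilibrium.
(Top, Right): Player 1 prefers Bottom (5 > 0) — not an equilibrium.
(Bottom, Left): Player 1 prefers Top (2 > -5); Player 2 prefers Right (5 > 2) — not an equilibrium.
(Bottom, Right): Player 1 gets 5 ≥ 0 from Top, and Player 2 gets 5 ≥ 2 from Left — Nash equilibrium.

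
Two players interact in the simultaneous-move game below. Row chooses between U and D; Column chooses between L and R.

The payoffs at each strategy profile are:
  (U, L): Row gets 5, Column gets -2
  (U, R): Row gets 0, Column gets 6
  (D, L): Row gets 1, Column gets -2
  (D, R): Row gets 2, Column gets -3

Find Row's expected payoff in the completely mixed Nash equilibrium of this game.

First find q, the probability Column plays L, from Row's indifference between U and D: 5q = q + 2(1−q), giving q = 1/3.
Since Row is indifferent in equilibrium, Row's expected payoff equals the payoff from either row against (1/3, 2/3). Using U: 5(1/3) = 5/3.

5/3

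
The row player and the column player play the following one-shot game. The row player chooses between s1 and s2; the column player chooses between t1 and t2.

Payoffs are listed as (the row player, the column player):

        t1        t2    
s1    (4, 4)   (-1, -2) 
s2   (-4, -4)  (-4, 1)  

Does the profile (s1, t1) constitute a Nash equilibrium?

Yes

At (s1, t1), the row player earns 4; switching to s2 would give -4, so the row player has no profitable deviation.
The column player earns 4; switching to t2 would give -2, so the column player has no profitable deviation.
Neither player can gain by a unilateral deviation, so this profile is a Nash equilibrium.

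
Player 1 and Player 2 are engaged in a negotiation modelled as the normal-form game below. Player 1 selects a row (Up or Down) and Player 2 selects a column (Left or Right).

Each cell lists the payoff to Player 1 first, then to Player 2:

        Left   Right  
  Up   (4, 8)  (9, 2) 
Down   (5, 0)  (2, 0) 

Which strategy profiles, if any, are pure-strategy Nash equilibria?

(Up, Left): Player 1 prefers Down (5 > 4) — not an equilibrium.
(Up, Right): Player 2 prefers Left (8 > 2) — not an equilibrium.
(Down, Left): Player 1 gets 5 ≥ 4 from Up, and Player 2 gets 0 ≥ 0 from Right — Nash equilibrium.
(Down, Right): Player 1 prefers Up (9 > 2) — not an equilibrium.

(Down, Left)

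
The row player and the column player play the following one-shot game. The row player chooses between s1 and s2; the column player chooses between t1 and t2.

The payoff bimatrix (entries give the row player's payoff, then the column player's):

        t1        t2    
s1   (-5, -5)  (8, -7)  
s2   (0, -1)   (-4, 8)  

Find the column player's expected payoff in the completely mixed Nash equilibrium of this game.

-47/11

First find x, the probability the row player plays s1, from the column player's indifference between t1 and t2: −5x − (1−x) = −7x + 8(1−x), giving x = 9/11.
Since the column player is indifferent in equilibrium, the column player's expected payoff equals the payoff from either column against (9/11, 2/11). Using t1: −5(9/11) − (2/11) = -47/11.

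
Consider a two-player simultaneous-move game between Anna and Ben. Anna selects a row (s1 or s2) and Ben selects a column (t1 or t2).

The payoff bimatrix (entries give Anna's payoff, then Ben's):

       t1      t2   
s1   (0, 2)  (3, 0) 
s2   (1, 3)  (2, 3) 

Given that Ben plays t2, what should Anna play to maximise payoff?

s1

Against t2, Anna earns 3 from s1 and 2 from s2.
So s1 is the best response.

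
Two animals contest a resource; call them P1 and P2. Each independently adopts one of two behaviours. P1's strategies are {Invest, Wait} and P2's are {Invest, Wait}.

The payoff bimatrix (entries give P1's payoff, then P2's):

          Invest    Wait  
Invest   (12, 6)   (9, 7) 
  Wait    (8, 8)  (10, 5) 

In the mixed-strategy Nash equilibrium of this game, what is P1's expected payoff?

First find q, the probability P2 plays Invest, from P1's indifference between Invest and Wait: 12q + 9(1−q) = 8q + 10(1−q), giving q = 1/5.
Since P1 is indifferent in equilibrium, P1's expected payoff equals the payoff from either row against (1/5, 4/5). Using Invest: 12(1/5) + 9(4/5) = 48/5.

48/5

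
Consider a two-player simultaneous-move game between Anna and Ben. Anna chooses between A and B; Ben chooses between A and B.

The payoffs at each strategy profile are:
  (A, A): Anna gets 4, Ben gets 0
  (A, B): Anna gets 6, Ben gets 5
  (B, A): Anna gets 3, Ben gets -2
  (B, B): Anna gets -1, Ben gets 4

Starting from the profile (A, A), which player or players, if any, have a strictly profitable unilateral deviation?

Ben

Anna at (A, A) earns 4; deviating to B yields 3 — not better.
Ben earns 0; deviating to B yields 5 — a strict improvement.
Only Ben has a strictly profitable deviation.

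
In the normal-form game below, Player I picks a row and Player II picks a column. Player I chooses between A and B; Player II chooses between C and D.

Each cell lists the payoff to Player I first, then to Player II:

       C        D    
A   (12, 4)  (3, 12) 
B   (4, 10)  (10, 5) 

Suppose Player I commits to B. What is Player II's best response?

C

Against B, Player II earns 10 from C and 5 from D.
So C is the best response.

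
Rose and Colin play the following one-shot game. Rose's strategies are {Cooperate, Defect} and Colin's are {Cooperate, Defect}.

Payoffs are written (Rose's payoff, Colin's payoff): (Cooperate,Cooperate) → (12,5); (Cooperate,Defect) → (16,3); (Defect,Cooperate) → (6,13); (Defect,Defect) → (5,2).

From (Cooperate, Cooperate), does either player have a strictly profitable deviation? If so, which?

Neither

Rose at (Cooperate, Cooperate) earns 12; deviating to Defect yields 6 — not better.
Colin earns 5; deviating to Defect yields 3 — not better.
Neither player can strictly improve; the profile is a Nash equilibrium.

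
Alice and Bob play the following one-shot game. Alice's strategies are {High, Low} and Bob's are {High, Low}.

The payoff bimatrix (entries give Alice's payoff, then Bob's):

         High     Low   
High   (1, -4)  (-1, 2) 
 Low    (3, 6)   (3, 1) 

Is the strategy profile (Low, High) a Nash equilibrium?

Yes

At (Low, High), Alice earns 3; switching to High would give 1, so Alice has no profitable deviation.
Bob earns 6; switching to Low would give 1, so Bob has no profitable deviation.
Neither player can gain by a unilateral deviation, so this profile is a Nash equilibrium.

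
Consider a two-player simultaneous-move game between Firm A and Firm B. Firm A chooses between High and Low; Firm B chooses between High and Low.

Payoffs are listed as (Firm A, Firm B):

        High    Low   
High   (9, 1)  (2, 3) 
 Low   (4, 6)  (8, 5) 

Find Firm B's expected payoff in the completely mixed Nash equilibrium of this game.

13/3

First find p, the probability Firm A plays High, from Firm B's indifference between High and Low: p + 6(1−p) = 3p + 5(1−p), giving p = 1/3.
Since Firm B is indifferent in equilibrium, Firm B's expected payoff equals the payoff from either column against (1/3, 2/3). Using High: (1/3) + 6(2/3) = 13/3.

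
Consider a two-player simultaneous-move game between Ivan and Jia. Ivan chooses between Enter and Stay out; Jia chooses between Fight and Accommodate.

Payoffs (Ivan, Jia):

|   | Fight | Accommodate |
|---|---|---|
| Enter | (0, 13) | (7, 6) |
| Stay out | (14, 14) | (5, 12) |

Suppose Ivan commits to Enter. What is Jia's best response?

Against Enter, Jia earns 13 from Fight and 6 from Accommodate.
So Fight is the best response.

Fight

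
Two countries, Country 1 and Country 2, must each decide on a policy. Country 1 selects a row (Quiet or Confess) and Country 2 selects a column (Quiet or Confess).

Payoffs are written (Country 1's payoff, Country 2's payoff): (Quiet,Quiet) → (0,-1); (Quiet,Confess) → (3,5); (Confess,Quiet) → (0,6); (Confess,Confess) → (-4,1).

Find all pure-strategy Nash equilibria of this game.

(Quiet, Quiet): Country 2 prefers Confess (5 > -1) — not an equilibrium.
(Quiet, Confess): Country 1 gets 3 ≥ -4 from Confess, and Country 2 gets 5 ≥ -1 from Quiet — Nash equilibrium.
(Confess, Quiet): Country 1 gets 0 ≥ 0 from Quiet, and Country 2 gets 6 ≥ 1 from Confess — Nash equilibrium.
(Confess, Confess): Country 1 prefers Quiet (3 > -4); Country 2 prefers Quiet (6 > 1) — not an equilibrium.

(Quiet, Confess) and (Confess, Quiet)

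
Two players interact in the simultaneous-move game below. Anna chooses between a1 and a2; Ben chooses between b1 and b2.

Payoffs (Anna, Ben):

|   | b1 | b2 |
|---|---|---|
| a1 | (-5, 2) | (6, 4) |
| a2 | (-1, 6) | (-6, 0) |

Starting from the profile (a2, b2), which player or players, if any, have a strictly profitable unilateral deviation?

Anna at (a2, b2) earns -6; deviating to a1 yields 6 — a strict improvement.
Ben earns 0; deviating to b1 yields 6 — a strict improvement.
Both Anna and Ben have strictly profitable deviations.

Both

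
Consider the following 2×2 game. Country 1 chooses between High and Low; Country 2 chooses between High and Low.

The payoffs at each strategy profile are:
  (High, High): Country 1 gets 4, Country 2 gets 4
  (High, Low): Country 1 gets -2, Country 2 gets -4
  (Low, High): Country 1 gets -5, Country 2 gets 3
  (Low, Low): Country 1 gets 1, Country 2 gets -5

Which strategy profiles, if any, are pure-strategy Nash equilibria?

(High, High): Country 1 gets 4 ≥ -5 from Low, and Country 2 gets 4 ≥ -4 from Low — Nash equilibrium.
(High, Low): Country 1 prefers Low (1 > -2); Country 2 prefers High (4 > -4) — not an equilibrium.
(Low, High): Country 1 prefers High (4 > -5) — not an equilibrium.
(Low, Low): Country 2 prefers High (3 > -5) — not an equilibrium.

(High, High)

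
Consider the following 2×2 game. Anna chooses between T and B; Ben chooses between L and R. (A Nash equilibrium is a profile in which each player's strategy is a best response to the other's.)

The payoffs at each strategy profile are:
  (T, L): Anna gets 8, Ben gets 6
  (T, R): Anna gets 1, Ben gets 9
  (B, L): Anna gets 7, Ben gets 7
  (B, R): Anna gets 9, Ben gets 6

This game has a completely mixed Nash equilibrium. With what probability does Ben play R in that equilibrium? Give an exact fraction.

Let q be the probability that Ben plays L. In a completely mixed equilibrium, Anna must be indifferent between T and B.
Anna's expected payoff from T is 8q + (1−q); from B it is 7q + 9(1−q).
Setting these equal: 7q + 1 = −2q + 9, so q = 8/9.
Therefore Ben plays R with probability 1 − 8/9 = 1/9.

1/9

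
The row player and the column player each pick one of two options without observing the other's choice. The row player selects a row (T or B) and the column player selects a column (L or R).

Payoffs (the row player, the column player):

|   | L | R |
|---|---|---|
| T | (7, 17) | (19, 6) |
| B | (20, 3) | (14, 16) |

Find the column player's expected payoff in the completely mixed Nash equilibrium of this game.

127/12

First find x, the probability the row player plays T, from the column player's indifference between L and R: 17x + 3(1−x) = 6x + 16(1−x), giving x = 13/24.
Since the column player is indifferent in equilibrium, the column player's expected payoff equals the payoff from either column against (13/24, 11/24). Using L: 17(13/24) + 3(11/24) = 127/12.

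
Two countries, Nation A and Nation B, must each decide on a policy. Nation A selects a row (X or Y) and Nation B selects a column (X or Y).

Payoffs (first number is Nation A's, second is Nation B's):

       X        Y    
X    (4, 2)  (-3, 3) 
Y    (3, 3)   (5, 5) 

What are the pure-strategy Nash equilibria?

(Y, Y)

(X, X): Nation B prefers Y (3 > 2) — not an equilibrium.
(X, Y): Nation A prefers Y (5 > -3) — not an equilibrium.
(Y, X): Nation A prefers X (4 > 3); Nation B prefers Y (5 > 3) — not an equilibrium.
(Y, Y): Nation A gets 5 ≥ -3 from X, and Nation B gets 5 ≥ 3 from X — Nash equilibrium.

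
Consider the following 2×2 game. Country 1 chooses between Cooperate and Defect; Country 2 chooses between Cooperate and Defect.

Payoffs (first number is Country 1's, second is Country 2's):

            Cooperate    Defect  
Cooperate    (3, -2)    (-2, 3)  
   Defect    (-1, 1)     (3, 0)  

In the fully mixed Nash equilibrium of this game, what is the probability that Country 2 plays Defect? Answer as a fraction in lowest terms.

4/9

Let y be the probability that Country 2 plays Cooperate. In a completely mixed equilibrium, Country 1 must be indifferent between Cooperate and Defect.
Country 1's expected payoff from Cooperate is 3y − 2(1−y); from Defect it is −y + 3(1−y).
Setting these equal: 5y − 2 = −4y + 3, so y = 5/9.
Therefore Country 2 plays Defect with probability 1 − 5/9 = 4/9.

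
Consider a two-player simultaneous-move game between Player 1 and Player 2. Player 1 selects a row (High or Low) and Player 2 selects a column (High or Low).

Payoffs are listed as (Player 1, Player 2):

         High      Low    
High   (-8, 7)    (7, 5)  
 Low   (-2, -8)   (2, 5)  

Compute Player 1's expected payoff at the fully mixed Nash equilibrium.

2/11

First find y, the probability Player 2 plays High, from Player 1's indifference between High and Low: −8y + 7(1−y) = −2y + 2(1−y), giving y = 5/11.
Since Player 1 is indifferent in equilibrium, Player 1's expected payoff equals the payoff from either row against (5/11, 6/11). Using High: −8(5/11) + 7(6/11) = 2/11.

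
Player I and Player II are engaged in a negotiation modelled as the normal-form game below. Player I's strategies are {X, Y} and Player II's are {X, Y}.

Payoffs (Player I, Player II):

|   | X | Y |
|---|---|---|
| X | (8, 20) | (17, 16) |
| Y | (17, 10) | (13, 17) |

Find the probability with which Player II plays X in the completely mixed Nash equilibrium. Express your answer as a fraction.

4/13

Let y be the probability that Player II plays X. In a completely mixed equilibrium, Player I must be indifferent between X and Y.
Player I's expected payoff from X is 8y + 17(1−y); from Y it is 17y + 13(1−y).
Setting these equal: −9y + 17 = 4y + 13, so y = 4/13.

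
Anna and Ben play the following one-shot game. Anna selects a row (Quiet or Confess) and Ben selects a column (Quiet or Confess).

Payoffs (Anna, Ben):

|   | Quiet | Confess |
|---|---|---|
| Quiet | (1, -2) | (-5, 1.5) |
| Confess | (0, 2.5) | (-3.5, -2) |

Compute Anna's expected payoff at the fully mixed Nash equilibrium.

-7/5

First find y, the probability Ben plays Quiet, from Anna's indifference between Quiet and Confess: y − 5(1−y) = −3.5(1−y), giving y = 3/5.
Since Anna is indifferent in equilibrium, Anna's expected payoff equals the payoff from either row against (3/5, 2/5). Using Quiet: (3/5) − 5(2/5) = -7/5.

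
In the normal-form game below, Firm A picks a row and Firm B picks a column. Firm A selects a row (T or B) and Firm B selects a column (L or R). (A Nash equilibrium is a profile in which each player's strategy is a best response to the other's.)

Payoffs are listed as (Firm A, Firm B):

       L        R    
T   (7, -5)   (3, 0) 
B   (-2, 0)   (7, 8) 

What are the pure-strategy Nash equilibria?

(B, R)

(T, L): Firm B prefers R (0 > -5) — not an equilibrium.
(T, R): Firm A prefers B (7 > 3) — not an equilibrium.
(B, L): Firm A prefers T (7 > -2); Firm B prefers R (8 > 0) — not an equilibrium.
(B, R): Firm A gets 7 ≥ 3 from T, and Firm B gets 8 ≥ 0 from L — Nash equilibrium.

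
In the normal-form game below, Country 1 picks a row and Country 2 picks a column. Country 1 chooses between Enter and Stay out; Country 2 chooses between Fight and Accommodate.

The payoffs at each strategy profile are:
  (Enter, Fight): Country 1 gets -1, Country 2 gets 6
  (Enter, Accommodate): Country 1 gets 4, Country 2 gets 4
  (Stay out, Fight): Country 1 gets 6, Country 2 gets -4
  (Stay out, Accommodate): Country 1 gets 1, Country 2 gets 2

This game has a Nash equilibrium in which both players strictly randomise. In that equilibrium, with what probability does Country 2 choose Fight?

Let c be the probability that Country 2 plays Fight. In a completely mixed equilibrium, Country 1 must be indifferent between Enter and Stay out.
Country 1's expected payoff from Enter is −c + 4(1−c); from Stay out it is 6c + (1−c).
Setting these equal: −5c + 4 = 5c + 1, so c = 3/10.

3/10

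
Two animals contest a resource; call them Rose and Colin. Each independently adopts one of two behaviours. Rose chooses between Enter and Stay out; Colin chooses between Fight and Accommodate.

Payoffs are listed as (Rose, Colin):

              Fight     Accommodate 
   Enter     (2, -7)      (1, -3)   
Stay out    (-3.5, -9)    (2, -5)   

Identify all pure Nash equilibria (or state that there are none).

(Enter, Fight): Colin prefers Accommodate (-3 > -7) — not an equilibrium.
(Enter, Accommodate): Rose prefers Stay out (2 > 1) — not an equilibrium.
(Stay out, Fight): Rose prefers Enter (2 > -3.5); Colin prefers Accommodate (-5 > -9) — not an equilibrium.
(Stay out, Accommodate): Rose gets 2 ≥ 1 from Enter, and Colin gets -5 ≥ -9 from Fight — Nash equilibrium.

(Stay out, Accommodate)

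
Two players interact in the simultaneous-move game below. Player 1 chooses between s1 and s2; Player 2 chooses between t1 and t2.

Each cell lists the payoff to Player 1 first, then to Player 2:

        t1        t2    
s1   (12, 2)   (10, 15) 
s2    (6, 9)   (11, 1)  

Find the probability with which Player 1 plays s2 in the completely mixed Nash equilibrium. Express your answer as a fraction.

Let p be the probability that Player 1 plays s1. In a completely mixed equilibrium, Player 2 must be indifferent between t1 and t2.
Player 2's expected payoff from t1 is 2p + 9(1−p); from t2 it is 15p + (1−p).
Setting these equal: −7p + 9 = 14p + 1, so p = 8/21.
Therefore Player 1 plays s2 with probability 1 − 8/21 = 13/21.

13/21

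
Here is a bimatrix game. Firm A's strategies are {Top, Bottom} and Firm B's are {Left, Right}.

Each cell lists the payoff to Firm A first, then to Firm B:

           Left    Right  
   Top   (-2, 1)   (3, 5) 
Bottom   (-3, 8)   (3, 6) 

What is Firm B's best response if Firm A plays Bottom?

Against Bottom, Firm B earns 8 from Left and 6 from Right.
So Left is the best response.

Left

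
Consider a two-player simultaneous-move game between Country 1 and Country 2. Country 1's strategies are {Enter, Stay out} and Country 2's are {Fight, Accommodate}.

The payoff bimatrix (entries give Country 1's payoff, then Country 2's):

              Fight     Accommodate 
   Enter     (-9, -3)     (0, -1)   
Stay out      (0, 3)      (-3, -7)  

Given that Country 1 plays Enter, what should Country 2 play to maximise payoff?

Accommodate

Against Enter, Country 2 earns -3 from Fight and -1 from Accommodate.
So Accommodate is the best response.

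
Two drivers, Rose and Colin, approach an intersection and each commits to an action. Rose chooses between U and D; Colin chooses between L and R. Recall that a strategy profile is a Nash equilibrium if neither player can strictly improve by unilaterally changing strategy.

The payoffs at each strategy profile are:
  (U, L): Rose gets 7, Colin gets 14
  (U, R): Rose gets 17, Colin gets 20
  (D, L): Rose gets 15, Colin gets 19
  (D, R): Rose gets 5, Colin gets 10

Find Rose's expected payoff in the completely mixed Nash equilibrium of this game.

11

First find q, the probability Colin plays L, from Rose's indifference between U and D: 7q + 17(1−q) = 15q + 5(1−q), giving q = 3/5.
Since Rose is indifferent in equilibrium, Rose's expected payoff equals the payoff from either row against (3/5, 2/5). Using U: 7(3/5) + 17(2/5) = 11.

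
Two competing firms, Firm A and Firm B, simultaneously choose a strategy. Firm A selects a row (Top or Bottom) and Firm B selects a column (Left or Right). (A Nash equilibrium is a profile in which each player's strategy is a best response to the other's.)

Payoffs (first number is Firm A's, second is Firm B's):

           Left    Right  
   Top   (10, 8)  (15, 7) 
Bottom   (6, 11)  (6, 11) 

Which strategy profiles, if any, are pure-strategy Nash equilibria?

(Top, Left): Firm A gets 10 ≥ 6 from Bottom, and Firm B gets 8 ≥ 7 from Right — Nash equilibrium.
(Top, Right): Firm B prefers Left (8 > 7) — not an equilibrium.
(Bottom, Left): Firm A prefers Top (10 > 6) — not an equilibrium.
(Bottom, Right): Firm A prefers Top (15 > 6) — not an equilibrium.

(Top, Left)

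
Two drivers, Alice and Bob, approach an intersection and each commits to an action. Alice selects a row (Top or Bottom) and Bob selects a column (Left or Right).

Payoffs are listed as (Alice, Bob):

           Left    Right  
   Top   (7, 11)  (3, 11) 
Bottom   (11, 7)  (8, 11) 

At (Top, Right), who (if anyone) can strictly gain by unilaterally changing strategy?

Alice at (Top, Right) earns 3; deviating to Bottom yields 8 — a strict improvement.
Bob earns 11; deviating to Left yields 11 — not better.
Only Alice has a strictly profitable deviation.

Alice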